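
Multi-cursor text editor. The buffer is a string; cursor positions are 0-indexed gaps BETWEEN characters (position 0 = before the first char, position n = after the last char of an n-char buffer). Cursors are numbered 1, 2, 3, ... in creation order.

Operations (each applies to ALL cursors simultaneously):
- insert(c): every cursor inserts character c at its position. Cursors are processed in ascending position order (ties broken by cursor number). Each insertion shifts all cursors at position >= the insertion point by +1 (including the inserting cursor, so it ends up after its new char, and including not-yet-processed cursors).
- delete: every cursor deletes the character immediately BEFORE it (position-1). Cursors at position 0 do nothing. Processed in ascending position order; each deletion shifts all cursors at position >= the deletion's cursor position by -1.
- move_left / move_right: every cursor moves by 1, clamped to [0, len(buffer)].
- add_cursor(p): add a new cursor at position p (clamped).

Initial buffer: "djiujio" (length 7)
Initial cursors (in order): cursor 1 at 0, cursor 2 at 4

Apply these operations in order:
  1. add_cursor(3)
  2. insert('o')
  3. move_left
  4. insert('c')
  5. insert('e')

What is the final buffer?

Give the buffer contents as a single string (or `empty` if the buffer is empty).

Answer: ceodjiceouceojio

Derivation:
After op 1 (add_cursor(3)): buffer="djiujio" (len 7), cursors c1@0 c3@3 c2@4, authorship .......
After op 2 (insert('o')): buffer="odjiouojio" (len 10), cursors c1@1 c3@5 c2@7, authorship 1...3.2...
After op 3 (move_left): buffer="odjiouojio" (len 10), cursors c1@0 c3@4 c2@6, authorship 1...3.2...
After op 4 (insert('c')): buffer="codjicoucojio" (len 13), cursors c1@1 c3@6 c2@9, authorship 11...33.22...
After op 5 (insert('e')): buffer="ceodjiceouceojio" (len 16), cursors c1@2 c3@8 c2@12, authorship 111...333.222...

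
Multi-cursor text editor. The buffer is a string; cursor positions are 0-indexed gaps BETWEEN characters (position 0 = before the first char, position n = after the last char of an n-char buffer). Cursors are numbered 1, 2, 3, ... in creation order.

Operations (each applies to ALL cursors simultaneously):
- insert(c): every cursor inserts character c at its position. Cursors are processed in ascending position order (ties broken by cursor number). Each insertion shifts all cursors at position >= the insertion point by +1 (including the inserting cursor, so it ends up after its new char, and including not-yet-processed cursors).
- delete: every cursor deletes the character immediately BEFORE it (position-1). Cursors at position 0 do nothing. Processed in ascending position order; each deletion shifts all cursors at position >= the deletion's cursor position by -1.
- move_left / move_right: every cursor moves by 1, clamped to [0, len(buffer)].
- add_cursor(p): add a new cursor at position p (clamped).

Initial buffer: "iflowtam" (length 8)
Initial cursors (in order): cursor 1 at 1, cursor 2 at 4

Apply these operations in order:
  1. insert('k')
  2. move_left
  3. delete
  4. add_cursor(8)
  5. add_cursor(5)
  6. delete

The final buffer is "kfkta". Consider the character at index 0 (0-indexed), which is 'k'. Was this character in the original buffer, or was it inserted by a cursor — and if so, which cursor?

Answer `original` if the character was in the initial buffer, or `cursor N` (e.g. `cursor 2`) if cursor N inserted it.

Answer: cursor 1

Derivation:
After op 1 (insert('k')): buffer="ikflokwtam" (len 10), cursors c1@2 c2@6, authorship .1...2....
After op 2 (move_left): buffer="ikflokwtam" (len 10), cursors c1@1 c2@5, authorship .1...2....
After op 3 (delete): buffer="kflkwtam" (len 8), cursors c1@0 c2@3, authorship 1..2....
After op 4 (add_cursor(8)): buffer="kflkwtam" (len 8), cursors c1@0 c2@3 c3@8, authorship 1..2....
After op 5 (add_cursor(5)): buffer="kflkwtam" (len 8), cursors c1@0 c2@3 c4@5 c3@8, authorship 1..2....
After op 6 (delete): buffer="kfkta" (len 5), cursors c1@0 c2@2 c4@3 c3@5, authorship 1.2..
Authorship (.=original, N=cursor N): 1 . 2 . .
Index 0: author = 1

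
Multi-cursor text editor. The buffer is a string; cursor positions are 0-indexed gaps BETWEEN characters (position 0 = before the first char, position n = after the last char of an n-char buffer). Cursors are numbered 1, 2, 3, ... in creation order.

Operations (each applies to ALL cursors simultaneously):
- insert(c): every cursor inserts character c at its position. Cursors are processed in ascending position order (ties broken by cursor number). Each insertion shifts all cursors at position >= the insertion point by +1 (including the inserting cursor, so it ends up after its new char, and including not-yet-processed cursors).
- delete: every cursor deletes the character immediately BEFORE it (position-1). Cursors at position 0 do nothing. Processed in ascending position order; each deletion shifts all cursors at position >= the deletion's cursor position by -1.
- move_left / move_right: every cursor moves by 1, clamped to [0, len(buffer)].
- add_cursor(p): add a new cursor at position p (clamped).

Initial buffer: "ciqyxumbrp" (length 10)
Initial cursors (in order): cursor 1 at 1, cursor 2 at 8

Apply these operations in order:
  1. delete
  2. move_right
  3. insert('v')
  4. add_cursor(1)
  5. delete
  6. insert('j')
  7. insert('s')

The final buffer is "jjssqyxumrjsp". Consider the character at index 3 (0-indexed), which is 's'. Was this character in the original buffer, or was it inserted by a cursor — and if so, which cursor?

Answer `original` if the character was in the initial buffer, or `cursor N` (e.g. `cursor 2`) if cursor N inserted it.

Answer: cursor 3

Derivation:
After op 1 (delete): buffer="iqyxumrp" (len 8), cursors c1@0 c2@6, authorship ........
After op 2 (move_right): buffer="iqyxumrp" (len 8), cursors c1@1 c2@7, authorship ........
After op 3 (insert('v')): buffer="ivqyxumrvp" (len 10), cursors c1@2 c2@9, authorship .1......2.
After op 4 (add_cursor(1)): buffer="ivqyxumrvp" (len 10), cursors c3@1 c1@2 c2@9, authorship .1......2.
After op 5 (delete): buffer="qyxumrp" (len 7), cursors c1@0 c3@0 c2@6, authorship .......
After op 6 (insert('j')): buffer="jjqyxumrjp" (len 10), cursors c1@2 c3@2 c2@9, authorship 13......2.
After op 7 (insert('s')): buffer="jjssqyxumrjsp" (len 13), cursors c1@4 c3@4 c2@12, authorship 1313......22.
Authorship (.=original, N=cursor N): 1 3 1 3 . . . . . . 2 2 .
Index 3: author = 3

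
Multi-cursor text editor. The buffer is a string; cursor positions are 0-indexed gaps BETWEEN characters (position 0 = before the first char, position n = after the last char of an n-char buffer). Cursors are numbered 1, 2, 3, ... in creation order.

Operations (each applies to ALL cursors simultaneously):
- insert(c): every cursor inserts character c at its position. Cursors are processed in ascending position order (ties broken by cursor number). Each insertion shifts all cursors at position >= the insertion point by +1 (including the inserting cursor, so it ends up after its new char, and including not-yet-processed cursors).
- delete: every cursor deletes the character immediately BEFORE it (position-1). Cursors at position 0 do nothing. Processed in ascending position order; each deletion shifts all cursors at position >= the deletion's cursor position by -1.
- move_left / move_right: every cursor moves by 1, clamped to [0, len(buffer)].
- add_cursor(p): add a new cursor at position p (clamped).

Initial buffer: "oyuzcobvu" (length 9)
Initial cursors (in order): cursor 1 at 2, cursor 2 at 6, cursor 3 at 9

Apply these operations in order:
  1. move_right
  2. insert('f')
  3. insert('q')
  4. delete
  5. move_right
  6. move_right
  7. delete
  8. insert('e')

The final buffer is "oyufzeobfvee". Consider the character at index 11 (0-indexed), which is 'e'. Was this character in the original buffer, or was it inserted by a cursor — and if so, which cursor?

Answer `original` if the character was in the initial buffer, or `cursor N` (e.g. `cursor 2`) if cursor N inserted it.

After op 1 (move_right): buffer="oyuzcobvu" (len 9), cursors c1@3 c2@7 c3@9, authorship .........
After op 2 (insert('f')): buffer="oyufzcobfvuf" (len 12), cursors c1@4 c2@9 c3@12, authorship ...1....2..3
After op 3 (insert('q')): buffer="oyufqzcobfqvufq" (len 15), cursors c1@5 c2@11 c3@15, authorship ...11....22..33
After op 4 (delete): buffer="oyufzcobfvuf" (len 12), cursors c1@4 c2@9 c3@12, authorship ...1....2..3
After op 5 (move_right): buffer="oyufzcobfvuf" (len 12), cursors c1@5 c2@10 c3@12, authorship ...1....2..3
After op 6 (move_right): buffer="oyufzcobfvuf" (len 12), cursors c1@6 c2@11 c3@12, authorship ...1....2..3
After op 7 (delete): buffer="oyufzobfv" (len 9), cursors c1@5 c2@9 c3@9, authorship ...1...2.
After op 8 (insert('e')): buffer="oyufzeobfvee" (len 12), cursors c1@6 c2@12 c3@12, authorship ...1.1..2.23
Authorship (.=original, N=cursor N): . . . 1 . 1 . . 2 . 2 3
Index 11: author = 3

Answer: cursor 3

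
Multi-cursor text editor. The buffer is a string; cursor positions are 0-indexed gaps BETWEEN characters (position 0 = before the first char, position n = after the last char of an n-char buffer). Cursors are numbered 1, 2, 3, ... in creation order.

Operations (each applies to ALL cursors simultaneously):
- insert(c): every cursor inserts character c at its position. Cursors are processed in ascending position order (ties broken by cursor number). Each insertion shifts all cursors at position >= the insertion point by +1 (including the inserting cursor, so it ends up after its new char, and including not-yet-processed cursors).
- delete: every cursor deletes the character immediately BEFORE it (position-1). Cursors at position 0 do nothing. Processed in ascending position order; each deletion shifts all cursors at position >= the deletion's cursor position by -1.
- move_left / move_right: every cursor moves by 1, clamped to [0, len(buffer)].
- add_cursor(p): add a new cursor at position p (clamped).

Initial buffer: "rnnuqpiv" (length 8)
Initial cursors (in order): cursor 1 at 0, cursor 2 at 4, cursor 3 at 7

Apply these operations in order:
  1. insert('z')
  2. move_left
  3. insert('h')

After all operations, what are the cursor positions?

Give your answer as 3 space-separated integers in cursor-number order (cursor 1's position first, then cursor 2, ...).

Answer: 1 7 12

Derivation:
After op 1 (insert('z')): buffer="zrnnuzqpizv" (len 11), cursors c1@1 c2@6 c3@10, authorship 1....2...3.
After op 2 (move_left): buffer="zrnnuzqpizv" (len 11), cursors c1@0 c2@5 c3@9, authorship 1....2...3.
After op 3 (insert('h')): buffer="hzrnnuhzqpihzv" (len 14), cursors c1@1 c2@7 c3@12, authorship 11....22...33.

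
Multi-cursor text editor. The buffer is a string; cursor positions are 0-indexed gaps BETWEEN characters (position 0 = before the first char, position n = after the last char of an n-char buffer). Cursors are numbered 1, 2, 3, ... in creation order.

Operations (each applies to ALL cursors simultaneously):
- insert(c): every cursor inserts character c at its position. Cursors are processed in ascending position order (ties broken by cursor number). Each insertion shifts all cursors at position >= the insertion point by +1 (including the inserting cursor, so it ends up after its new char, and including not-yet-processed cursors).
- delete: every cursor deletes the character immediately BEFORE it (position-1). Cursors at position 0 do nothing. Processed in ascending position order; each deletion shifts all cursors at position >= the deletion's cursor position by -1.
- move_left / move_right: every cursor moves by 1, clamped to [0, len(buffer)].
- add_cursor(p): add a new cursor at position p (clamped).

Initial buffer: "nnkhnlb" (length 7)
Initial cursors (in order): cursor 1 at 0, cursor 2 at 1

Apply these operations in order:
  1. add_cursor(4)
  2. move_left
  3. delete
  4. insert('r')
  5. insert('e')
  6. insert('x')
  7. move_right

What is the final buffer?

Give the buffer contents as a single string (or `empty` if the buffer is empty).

After op 1 (add_cursor(4)): buffer="nnkhnlb" (len 7), cursors c1@0 c2@1 c3@4, authorship .......
After op 2 (move_left): buffer="nnkhnlb" (len 7), cursors c1@0 c2@0 c3@3, authorship .......
After op 3 (delete): buffer="nnhnlb" (len 6), cursors c1@0 c2@0 c3@2, authorship ......
After op 4 (insert('r')): buffer="rrnnrhnlb" (len 9), cursors c1@2 c2@2 c3@5, authorship 12..3....
After op 5 (insert('e')): buffer="rreennrehnlb" (len 12), cursors c1@4 c2@4 c3@8, authorship 1212..33....
After op 6 (insert('x')): buffer="rreexxnnrexhnlb" (len 15), cursors c1@6 c2@6 c3@11, authorship 121212..333....
After op 7 (move_right): buffer="rreexxnnrexhnlb" (len 15), cursors c1@7 c2@7 c3@12, authorship 121212..333....

Answer: rreexxnnrexhnlb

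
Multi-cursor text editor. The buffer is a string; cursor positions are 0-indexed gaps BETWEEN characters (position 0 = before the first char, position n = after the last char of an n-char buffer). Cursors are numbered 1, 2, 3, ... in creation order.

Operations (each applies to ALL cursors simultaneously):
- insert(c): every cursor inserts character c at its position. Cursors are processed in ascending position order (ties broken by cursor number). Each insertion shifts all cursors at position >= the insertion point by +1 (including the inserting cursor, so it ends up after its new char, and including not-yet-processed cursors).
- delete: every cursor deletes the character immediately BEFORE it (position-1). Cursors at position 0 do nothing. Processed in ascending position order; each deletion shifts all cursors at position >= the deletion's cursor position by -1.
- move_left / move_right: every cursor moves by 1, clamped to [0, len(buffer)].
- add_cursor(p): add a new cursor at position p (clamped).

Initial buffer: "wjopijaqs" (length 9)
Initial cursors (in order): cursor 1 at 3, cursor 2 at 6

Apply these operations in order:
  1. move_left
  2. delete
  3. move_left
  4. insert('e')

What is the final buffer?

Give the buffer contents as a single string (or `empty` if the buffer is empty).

Answer: ewoepjaqs

Derivation:
After op 1 (move_left): buffer="wjopijaqs" (len 9), cursors c1@2 c2@5, authorship .........
After op 2 (delete): buffer="wopjaqs" (len 7), cursors c1@1 c2@3, authorship .......
After op 3 (move_left): buffer="wopjaqs" (len 7), cursors c1@0 c2@2, authorship .......
After op 4 (insert('e')): buffer="ewoepjaqs" (len 9), cursors c1@1 c2@4, authorship 1..2.....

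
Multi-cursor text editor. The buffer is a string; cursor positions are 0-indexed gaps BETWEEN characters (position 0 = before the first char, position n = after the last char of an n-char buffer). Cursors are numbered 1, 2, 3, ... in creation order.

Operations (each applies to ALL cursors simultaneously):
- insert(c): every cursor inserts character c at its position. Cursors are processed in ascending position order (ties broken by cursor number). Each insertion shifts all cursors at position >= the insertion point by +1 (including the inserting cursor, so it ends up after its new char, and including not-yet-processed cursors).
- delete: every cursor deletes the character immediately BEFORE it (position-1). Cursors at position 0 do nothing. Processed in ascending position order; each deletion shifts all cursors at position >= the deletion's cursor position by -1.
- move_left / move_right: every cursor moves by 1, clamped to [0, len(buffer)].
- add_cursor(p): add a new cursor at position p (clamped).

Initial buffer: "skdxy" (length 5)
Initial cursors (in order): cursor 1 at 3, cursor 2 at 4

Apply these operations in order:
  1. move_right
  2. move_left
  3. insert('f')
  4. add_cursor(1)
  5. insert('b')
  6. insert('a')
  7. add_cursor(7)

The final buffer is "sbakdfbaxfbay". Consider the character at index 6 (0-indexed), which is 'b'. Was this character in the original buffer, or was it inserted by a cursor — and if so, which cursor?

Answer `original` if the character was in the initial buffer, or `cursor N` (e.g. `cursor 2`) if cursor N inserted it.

Answer: cursor 1

Derivation:
After op 1 (move_right): buffer="skdxy" (len 5), cursors c1@4 c2@5, authorship .....
After op 2 (move_left): buffer="skdxy" (len 5), cursors c1@3 c2@4, authorship .....
After op 3 (insert('f')): buffer="skdfxfy" (len 7), cursors c1@4 c2@6, authorship ...1.2.
After op 4 (add_cursor(1)): buffer="skdfxfy" (len 7), cursors c3@1 c1@4 c2@6, authorship ...1.2.
After op 5 (insert('b')): buffer="sbkdfbxfby" (len 10), cursors c3@2 c1@6 c2@9, authorship .3..11.22.
After op 6 (insert('a')): buffer="sbakdfbaxfbay" (len 13), cursors c3@3 c1@8 c2@12, authorship .33..111.222.
After op 7 (add_cursor(7)): buffer="sbakdfbaxfbay" (len 13), cursors c3@3 c4@7 c1@8 c2@12, authorship .33..111.222.
Authorship (.=original, N=cursor N): . 3 3 . . 1 1 1 . 2 2 2 .
Index 6: author = 1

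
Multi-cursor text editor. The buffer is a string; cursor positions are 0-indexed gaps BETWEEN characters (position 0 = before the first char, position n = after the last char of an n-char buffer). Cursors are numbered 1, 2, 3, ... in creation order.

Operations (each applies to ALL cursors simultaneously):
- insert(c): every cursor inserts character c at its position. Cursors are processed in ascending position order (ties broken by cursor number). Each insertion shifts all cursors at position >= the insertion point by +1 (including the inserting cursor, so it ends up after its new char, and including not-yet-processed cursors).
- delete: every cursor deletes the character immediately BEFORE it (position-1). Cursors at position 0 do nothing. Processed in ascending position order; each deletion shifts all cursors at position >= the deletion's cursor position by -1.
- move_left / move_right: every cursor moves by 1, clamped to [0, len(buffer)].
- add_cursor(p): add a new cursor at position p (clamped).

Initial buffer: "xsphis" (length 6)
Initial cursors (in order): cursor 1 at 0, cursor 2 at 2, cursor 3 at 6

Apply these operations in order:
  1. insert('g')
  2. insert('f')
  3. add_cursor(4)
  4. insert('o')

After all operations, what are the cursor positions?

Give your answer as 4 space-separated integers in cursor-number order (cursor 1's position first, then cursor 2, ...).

Answer: 3 9 16 6

Derivation:
After op 1 (insert('g')): buffer="gxsgphisg" (len 9), cursors c1@1 c2@4 c3@9, authorship 1..2....3
After op 2 (insert('f')): buffer="gfxsgfphisgf" (len 12), cursors c1@2 c2@6 c3@12, authorship 11..22....33
After op 3 (add_cursor(4)): buffer="gfxsgfphisgf" (len 12), cursors c1@2 c4@4 c2@6 c3@12, authorship 11..22....33
After op 4 (insert('o')): buffer="gfoxsogfophisgfo" (len 16), cursors c1@3 c4@6 c2@9 c3@16, authorship 111..4222....333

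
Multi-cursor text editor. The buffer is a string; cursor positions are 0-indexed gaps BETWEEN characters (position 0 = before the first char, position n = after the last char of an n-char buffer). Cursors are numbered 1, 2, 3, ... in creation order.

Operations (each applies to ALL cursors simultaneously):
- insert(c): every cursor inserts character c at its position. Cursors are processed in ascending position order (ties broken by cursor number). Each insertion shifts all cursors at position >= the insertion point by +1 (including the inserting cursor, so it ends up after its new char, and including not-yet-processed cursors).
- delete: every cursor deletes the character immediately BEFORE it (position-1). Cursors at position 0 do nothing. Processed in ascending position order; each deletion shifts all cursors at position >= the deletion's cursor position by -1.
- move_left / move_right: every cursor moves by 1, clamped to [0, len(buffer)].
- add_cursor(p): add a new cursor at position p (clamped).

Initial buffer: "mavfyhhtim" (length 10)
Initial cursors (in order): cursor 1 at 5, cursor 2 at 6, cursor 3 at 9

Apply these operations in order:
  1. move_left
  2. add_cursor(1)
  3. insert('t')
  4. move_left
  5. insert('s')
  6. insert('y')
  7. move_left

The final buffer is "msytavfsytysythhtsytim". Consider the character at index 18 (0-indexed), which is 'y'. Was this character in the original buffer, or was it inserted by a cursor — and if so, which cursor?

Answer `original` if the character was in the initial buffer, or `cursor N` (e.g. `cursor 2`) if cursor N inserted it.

After op 1 (move_left): buffer="mavfyhhtim" (len 10), cursors c1@4 c2@5 c3@8, authorship ..........
After op 2 (add_cursor(1)): buffer="mavfyhhtim" (len 10), cursors c4@1 c1@4 c2@5 c3@8, authorship ..........
After op 3 (insert('t')): buffer="mtavftythhttim" (len 14), cursors c4@2 c1@6 c2@8 c3@12, authorship .4...1.2...3..
After op 4 (move_left): buffer="mtavftythhttim" (len 14), cursors c4@1 c1@5 c2@7 c3@11, authorship .4...1.2...3..
After op 5 (insert('s')): buffer="mstavfstysthhtstim" (len 18), cursors c4@2 c1@7 c2@10 c3@15, authorship .44...11.22...33..
After op 6 (insert('y')): buffer="msytavfsytysythhtsytim" (len 22), cursors c4@3 c1@9 c2@13 c3@19, authorship .444...111.222...333..
After op 7 (move_left): buffer="msytavfsytysythhtsytim" (len 22), cursors c4@2 c1@8 c2@12 c3@18, authorship .444...111.222...333..
Authorship (.=original, N=cursor N): . 4 4 4 . . . 1 1 1 . 2 2 2 . . . 3 3 3 . .
Index 18: author = 3

Answer: cursor 3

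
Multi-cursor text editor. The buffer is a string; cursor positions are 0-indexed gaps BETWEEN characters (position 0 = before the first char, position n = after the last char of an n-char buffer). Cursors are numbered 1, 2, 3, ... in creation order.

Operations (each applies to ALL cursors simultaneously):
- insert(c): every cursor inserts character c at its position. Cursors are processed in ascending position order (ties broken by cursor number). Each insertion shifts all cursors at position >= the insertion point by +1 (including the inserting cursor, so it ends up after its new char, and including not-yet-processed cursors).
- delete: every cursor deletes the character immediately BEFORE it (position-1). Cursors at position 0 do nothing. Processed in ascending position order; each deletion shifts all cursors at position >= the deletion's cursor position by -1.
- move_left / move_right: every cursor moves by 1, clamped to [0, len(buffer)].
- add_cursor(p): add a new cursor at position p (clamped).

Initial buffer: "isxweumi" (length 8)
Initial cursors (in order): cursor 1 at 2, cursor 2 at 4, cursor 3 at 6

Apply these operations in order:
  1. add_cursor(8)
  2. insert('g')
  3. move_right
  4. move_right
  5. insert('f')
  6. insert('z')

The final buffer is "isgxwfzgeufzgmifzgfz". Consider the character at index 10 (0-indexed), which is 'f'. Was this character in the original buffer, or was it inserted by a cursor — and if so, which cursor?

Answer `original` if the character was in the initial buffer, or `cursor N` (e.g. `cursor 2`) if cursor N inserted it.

After op 1 (add_cursor(8)): buffer="isxweumi" (len 8), cursors c1@2 c2@4 c3@6 c4@8, authorship ........
After op 2 (insert('g')): buffer="isgxwgeugmig" (len 12), cursors c1@3 c2@6 c3@9 c4@12, authorship ..1..2..3..4
After op 3 (move_right): buffer="isgxwgeugmig" (len 12), cursors c1@4 c2@7 c3@10 c4@12, authorship ..1..2..3..4
After op 4 (move_right): buffer="isgxwgeugmig" (len 12), cursors c1@5 c2@8 c3@11 c4@12, authorship ..1..2..3..4
After op 5 (insert('f')): buffer="isgxwfgeufgmifgf" (len 16), cursors c1@6 c2@10 c3@14 c4@16, authorship ..1..12..23..344
After op 6 (insert('z')): buffer="isgxwfzgeufzgmifzgfz" (len 20), cursors c1@7 c2@12 c3@17 c4@20, authorship ..1..112..223..33444
Authorship (.=original, N=cursor N): . . 1 . . 1 1 2 . . 2 2 3 . . 3 3 4 4 4
Index 10: author = 2

Answer: cursor 2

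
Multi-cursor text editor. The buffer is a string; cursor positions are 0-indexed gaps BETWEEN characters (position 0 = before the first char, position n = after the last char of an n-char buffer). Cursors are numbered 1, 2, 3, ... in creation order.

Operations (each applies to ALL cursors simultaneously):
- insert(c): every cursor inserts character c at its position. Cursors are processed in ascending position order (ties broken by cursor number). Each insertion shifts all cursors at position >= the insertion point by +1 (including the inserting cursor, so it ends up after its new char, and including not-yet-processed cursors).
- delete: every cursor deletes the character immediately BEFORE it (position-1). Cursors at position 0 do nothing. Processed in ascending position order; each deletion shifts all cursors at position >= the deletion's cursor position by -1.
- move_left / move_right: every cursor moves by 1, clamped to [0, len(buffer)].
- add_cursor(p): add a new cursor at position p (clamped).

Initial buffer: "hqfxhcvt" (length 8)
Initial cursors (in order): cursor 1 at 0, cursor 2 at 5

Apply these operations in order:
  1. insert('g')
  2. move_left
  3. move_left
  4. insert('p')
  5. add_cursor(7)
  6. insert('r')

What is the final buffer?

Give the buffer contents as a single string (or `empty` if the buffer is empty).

Answer: prghqfxprrhgcvt

Derivation:
After op 1 (insert('g')): buffer="ghqfxhgcvt" (len 10), cursors c1@1 c2@7, authorship 1.....2...
After op 2 (move_left): buffer="ghqfxhgcvt" (len 10), cursors c1@0 c2@6, authorship 1.....2...
After op 3 (move_left): buffer="ghqfxhgcvt" (len 10), cursors c1@0 c2@5, authorship 1.....2...
After op 4 (insert('p')): buffer="pghqfxphgcvt" (len 12), cursors c1@1 c2@7, authorship 11....2.2...
After op 5 (add_cursor(7)): buffer="pghqfxphgcvt" (len 12), cursors c1@1 c2@7 c3@7, authorship 11....2.2...
After op 6 (insert('r')): buffer="prghqfxprrhgcvt" (len 15), cursors c1@2 c2@10 c3@10, authorship 111....223.2...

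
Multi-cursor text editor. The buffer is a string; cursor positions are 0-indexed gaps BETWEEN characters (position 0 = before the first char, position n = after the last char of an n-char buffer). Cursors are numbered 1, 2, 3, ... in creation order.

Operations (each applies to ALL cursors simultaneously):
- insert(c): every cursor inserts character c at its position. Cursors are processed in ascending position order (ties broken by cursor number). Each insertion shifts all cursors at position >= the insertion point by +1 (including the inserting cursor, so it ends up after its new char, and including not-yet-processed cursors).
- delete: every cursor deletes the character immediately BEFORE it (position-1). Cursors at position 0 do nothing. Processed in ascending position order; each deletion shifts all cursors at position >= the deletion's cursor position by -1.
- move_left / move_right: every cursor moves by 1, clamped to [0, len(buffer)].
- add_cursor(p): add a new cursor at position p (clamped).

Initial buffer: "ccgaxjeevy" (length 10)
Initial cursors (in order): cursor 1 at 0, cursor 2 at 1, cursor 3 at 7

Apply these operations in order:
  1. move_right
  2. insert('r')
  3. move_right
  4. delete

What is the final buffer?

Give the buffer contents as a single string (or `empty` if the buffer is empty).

After op 1 (move_right): buffer="ccgaxjeevy" (len 10), cursors c1@1 c2@2 c3@8, authorship ..........
After op 2 (insert('r')): buffer="crcrgaxjeervy" (len 13), cursors c1@2 c2@4 c3@11, authorship .1.2......3..
After op 3 (move_right): buffer="crcrgaxjeervy" (len 13), cursors c1@3 c2@5 c3@12, authorship .1.2......3..
After op 4 (delete): buffer="crraxjeery" (len 10), cursors c1@2 c2@3 c3@9, authorship .12.....3.

Answer: crraxjeery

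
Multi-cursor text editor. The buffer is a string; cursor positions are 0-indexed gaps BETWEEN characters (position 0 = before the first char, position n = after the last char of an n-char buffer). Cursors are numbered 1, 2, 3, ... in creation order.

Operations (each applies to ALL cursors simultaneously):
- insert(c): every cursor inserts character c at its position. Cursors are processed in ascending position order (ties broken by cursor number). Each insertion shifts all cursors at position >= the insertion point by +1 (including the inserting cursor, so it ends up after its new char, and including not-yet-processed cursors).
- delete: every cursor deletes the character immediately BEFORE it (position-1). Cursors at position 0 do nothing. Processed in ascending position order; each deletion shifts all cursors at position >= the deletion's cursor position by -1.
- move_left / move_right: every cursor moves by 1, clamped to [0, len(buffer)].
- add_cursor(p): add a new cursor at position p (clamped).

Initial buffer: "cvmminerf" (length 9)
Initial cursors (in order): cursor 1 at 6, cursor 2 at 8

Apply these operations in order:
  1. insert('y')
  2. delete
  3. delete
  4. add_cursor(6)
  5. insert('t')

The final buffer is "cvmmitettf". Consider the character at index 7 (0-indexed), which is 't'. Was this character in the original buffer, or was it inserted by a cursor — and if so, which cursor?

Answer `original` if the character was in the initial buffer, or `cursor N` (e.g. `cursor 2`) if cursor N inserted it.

After op 1 (insert('y')): buffer="cvmminyeryf" (len 11), cursors c1@7 c2@10, authorship ......1..2.
After op 2 (delete): buffer="cvmminerf" (len 9), cursors c1@6 c2@8, authorship .........
After op 3 (delete): buffer="cvmmief" (len 7), cursors c1@5 c2@6, authorship .......
After op 4 (add_cursor(6)): buffer="cvmmief" (len 7), cursors c1@5 c2@6 c3@6, authorship .......
After op 5 (insert('t')): buffer="cvmmitettf" (len 10), cursors c1@6 c2@9 c3@9, authorship .....1.23.
Authorship (.=original, N=cursor N): . . . . . 1 . 2 3 .
Index 7: author = 2

Answer: cursor 2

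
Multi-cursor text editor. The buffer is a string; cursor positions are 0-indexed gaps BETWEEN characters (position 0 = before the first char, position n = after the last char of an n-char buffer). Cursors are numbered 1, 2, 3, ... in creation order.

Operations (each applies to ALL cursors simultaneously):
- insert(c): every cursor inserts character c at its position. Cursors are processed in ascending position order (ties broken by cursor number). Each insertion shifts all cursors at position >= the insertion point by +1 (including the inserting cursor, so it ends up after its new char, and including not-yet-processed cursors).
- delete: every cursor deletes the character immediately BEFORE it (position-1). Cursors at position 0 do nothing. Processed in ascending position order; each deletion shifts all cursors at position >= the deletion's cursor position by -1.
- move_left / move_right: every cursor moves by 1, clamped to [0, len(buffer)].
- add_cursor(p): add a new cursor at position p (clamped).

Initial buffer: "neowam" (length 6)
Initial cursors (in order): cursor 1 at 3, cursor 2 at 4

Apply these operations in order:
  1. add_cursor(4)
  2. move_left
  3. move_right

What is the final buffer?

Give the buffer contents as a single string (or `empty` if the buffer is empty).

Answer: neowam

Derivation:
After op 1 (add_cursor(4)): buffer="neowam" (len 6), cursors c1@3 c2@4 c3@4, authorship ......
After op 2 (move_left): buffer="neowam" (len 6), cursors c1@2 c2@3 c3@3, authorship ......
After op 3 (move_right): buffer="neowam" (len 6), cursors c1@3 c2@4 c3@4, authorship ......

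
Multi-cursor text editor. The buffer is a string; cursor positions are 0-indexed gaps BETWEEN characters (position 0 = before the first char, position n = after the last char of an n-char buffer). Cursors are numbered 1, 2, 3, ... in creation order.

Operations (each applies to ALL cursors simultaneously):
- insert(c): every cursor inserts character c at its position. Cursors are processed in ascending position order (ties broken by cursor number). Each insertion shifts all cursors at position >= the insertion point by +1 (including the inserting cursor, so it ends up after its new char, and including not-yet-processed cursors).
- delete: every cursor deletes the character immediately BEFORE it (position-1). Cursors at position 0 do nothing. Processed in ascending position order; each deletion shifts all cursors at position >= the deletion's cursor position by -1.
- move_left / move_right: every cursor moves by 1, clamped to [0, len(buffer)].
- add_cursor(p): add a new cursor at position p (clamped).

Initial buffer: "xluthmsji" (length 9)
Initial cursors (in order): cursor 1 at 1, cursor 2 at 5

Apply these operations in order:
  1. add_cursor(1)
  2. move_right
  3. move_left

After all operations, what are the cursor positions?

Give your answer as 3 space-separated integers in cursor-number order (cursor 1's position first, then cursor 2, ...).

Answer: 1 5 1

Derivation:
After op 1 (add_cursor(1)): buffer="xluthmsji" (len 9), cursors c1@1 c3@1 c2@5, authorship .........
After op 2 (move_right): buffer="xluthmsji" (len 9), cursors c1@2 c3@2 c2@6, authorship .........
After op 3 (move_left): buffer="xluthmsji" (len 9), cursors c1@1 c3@1 c2@5, authorship .........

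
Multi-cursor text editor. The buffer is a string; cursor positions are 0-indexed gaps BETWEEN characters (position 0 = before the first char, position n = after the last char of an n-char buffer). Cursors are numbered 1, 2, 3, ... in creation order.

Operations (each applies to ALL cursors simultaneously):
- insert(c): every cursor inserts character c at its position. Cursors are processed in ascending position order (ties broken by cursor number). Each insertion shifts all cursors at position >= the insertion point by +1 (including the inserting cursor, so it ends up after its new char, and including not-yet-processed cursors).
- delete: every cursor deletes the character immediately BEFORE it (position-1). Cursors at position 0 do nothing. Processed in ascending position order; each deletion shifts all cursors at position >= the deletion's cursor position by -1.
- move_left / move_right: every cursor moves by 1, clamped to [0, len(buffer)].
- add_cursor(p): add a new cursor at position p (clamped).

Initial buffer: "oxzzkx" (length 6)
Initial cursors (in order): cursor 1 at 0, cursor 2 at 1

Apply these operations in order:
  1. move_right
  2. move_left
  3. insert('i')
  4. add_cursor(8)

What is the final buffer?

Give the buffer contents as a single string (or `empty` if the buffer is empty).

After op 1 (move_right): buffer="oxzzkx" (len 6), cursors c1@1 c2@2, authorship ......
After op 2 (move_left): buffer="oxzzkx" (len 6), cursors c1@0 c2@1, authorship ......
After op 3 (insert('i')): buffer="ioixzzkx" (len 8), cursors c1@1 c2@3, authorship 1.2.....
After op 4 (add_cursor(8)): buffer="ioixzzkx" (len 8), cursors c1@1 c2@3 c3@8, authorship 1.2.....

Answer: ioixzzkx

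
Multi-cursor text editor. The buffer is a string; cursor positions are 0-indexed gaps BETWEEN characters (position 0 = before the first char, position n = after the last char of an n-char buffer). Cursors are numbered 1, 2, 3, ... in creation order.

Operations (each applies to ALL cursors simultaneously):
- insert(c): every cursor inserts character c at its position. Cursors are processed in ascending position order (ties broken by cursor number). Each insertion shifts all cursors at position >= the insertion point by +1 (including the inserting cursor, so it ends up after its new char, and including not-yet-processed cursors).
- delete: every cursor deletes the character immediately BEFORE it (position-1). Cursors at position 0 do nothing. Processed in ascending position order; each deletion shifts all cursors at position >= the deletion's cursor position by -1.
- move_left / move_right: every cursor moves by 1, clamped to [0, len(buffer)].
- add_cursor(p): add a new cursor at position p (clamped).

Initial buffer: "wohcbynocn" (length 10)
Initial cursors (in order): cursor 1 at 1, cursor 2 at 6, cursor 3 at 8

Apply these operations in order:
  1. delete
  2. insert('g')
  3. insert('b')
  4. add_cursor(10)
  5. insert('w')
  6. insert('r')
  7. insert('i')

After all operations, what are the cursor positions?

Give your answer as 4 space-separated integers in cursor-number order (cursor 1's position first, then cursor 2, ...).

After op 1 (delete): buffer="ohcbncn" (len 7), cursors c1@0 c2@4 c3@5, authorship .......
After op 2 (insert('g')): buffer="gohcbgngcn" (len 10), cursors c1@1 c2@6 c3@8, authorship 1....2.3..
After op 3 (insert('b')): buffer="gbohcbgbngbcn" (len 13), cursors c1@2 c2@8 c3@11, authorship 11....22.33..
After op 4 (add_cursor(10)): buffer="gbohcbgbngbcn" (len 13), cursors c1@2 c2@8 c4@10 c3@11, authorship 11....22.33..
After op 5 (insert('w')): buffer="gbwohcbgbwngwbwcn" (len 17), cursors c1@3 c2@10 c4@13 c3@15, authorship 111....222.3433..
After op 6 (insert('r')): buffer="gbwrohcbgbwrngwrbwrcn" (len 21), cursors c1@4 c2@12 c4@16 c3@19, authorship 1111....2222.344333..
After op 7 (insert('i')): buffer="gbwriohcbgbwringwribwricn" (len 25), cursors c1@5 c2@14 c4@19 c3@23, authorship 11111....22222.34443333..

Answer: 5 14 23 19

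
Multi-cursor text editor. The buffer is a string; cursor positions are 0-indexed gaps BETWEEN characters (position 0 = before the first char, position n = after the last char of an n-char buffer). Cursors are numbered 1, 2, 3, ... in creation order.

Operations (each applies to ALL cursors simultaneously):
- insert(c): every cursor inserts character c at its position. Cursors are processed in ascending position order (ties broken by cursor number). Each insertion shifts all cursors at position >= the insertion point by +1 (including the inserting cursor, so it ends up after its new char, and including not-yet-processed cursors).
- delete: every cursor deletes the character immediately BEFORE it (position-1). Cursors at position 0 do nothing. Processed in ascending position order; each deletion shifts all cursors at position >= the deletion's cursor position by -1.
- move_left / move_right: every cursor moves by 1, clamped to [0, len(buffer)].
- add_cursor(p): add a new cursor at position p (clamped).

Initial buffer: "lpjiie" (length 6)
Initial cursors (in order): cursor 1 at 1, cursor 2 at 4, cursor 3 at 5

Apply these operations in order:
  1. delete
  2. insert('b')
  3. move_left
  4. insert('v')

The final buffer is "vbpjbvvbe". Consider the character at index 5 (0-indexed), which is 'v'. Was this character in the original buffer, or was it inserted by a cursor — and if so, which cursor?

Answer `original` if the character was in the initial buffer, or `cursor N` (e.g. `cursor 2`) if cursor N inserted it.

After op 1 (delete): buffer="pje" (len 3), cursors c1@0 c2@2 c3@2, authorship ...
After op 2 (insert('b')): buffer="bpjbbe" (len 6), cursors c1@1 c2@5 c3@5, authorship 1..23.
After op 3 (move_left): buffer="bpjbbe" (len 6), cursors c1@0 c2@4 c3@4, authorship 1..23.
After op 4 (insert('v')): buffer="vbpjbvvbe" (len 9), cursors c1@1 c2@7 c3@7, authorship 11..2233.
Authorship (.=original, N=cursor N): 1 1 . . 2 2 3 3 .
Index 5: author = 2

Answer: cursor 2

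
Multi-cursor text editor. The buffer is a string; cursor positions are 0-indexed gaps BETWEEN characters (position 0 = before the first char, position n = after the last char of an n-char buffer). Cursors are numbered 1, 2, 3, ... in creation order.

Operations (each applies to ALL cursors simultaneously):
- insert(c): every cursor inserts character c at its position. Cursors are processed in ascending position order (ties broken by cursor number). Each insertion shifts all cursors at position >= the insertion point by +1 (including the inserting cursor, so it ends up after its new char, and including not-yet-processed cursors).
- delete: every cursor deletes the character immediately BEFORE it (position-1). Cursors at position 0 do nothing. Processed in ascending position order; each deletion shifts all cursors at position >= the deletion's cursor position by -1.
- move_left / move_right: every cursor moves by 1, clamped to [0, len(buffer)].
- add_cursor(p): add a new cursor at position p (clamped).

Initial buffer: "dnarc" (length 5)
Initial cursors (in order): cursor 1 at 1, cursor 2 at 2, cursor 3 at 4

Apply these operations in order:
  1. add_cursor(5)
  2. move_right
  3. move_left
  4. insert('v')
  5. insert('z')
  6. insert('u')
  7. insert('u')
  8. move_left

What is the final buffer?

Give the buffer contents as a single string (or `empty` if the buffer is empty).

Answer: dvzuunvzuuarvvzzuuuuc

Derivation:
After op 1 (add_cursor(5)): buffer="dnarc" (len 5), cursors c1@1 c2@2 c3@4 c4@5, authorship .....
After op 2 (move_right): buffer="dnarc" (len 5), cursors c1@2 c2@3 c3@5 c4@5, authorship .....
After op 3 (move_left): buffer="dnarc" (len 5), cursors c1@1 c2@2 c3@4 c4@4, authorship .....
After op 4 (insert('v')): buffer="dvnvarvvc" (len 9), cursors c1@2 c2@4 c3@8 c4@8, authorship .1.2..34.
After op 5 (insert('z')): buffer="dvznvzarvvzzc" (len 13), cursors c1@3 c2@6 c3@12 c4@12, authorship .11.22..3434.
After op 6 (insert('u')): buffer="dvzunvzuarvvzzuuc" (len 17), cursors c1@4 c2@8 c3@16 c4@16, authorship .111.222..343434.
After op 7 (insert('u')): buffer="dvzuunvzuuarvvzzuuuuc" (len 21), cursors c1@5 c2@10 c3@20 c4@20, authorship .1111.2222..34343434.
After op 8 (move_left): buffer="dvzuunvzuuarvvzzuuuuc" (len 21), cursors c1@4 c2@9 c3@19 c4@19, authorship .1111.2222..34343434.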